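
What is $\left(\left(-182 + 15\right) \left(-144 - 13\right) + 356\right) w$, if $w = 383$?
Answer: $10178225$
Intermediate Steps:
$\left(\left(-182 + 15\right) \left(-144 - 13\right) + 356\right) w = \left(\left(-182 + 15\right) \left(-144 - 13\right) + 356\right) 383 = \left(\left(-167\right) \left(-157\right) + 356\right) 383 = \left(26219 + 356\right) 383 = 26575 \cdot 383 = 10178225$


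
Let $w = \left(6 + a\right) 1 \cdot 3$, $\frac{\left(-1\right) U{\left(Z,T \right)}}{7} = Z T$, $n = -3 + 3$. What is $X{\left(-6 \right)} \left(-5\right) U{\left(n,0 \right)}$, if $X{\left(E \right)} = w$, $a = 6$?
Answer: $0$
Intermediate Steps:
$n = 0$
$U{\left(Z,T \right)} = - 7 T Z$ ($U{\left(Z,T \right)} = - 7 Z T = - 7 T Z$)
$w = 36$ ($w = \left(6 + 6\right) 1 \cdot 3 = 12 \cdot 3 = 36$)
$X{\left(E \right)} = 36$
$X{\left(-6 \right)} \left(-5\right) U{\left(n,0 \right)} = 36 \left(-5\right) \left(\left(-7\right) 0 \cdot 0\right) = \left(-180\right) 0 = 0$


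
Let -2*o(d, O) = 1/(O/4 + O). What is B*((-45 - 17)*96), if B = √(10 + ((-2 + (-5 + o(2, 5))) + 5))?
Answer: -17856*√22/5 ≈ -16750.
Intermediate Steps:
o(d, O) = -2/(5*O) (o(d, O) = -1/(2*(O/4 + O)) = -4/(5*O)/2 = -2/(5*O))
B = 3*√22/5 (B = √(10 + ((-2 + (-5 - ⅖/5)) + 5)) = √(10 + ((-2 + (-5 - ⅖*⅕)) + 5)) = √(10 + ((-2 + (-5 - 2/25)) + 5)) = √(10 + ((-2 - 127/25) + 5)) = √(10 + (-177/25 + 5)) = √(10 - 52/25) = √(198/25) = 3*√22/5 ≈ 2.8143)
B*((-45 - 17)*96) = (3*√22/5)*((-45 - 17)*96) = (3*√22/5)*(-62*96) = (3*√22/5)*(-5952) = -17856*√22/5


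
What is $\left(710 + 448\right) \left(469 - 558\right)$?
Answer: $-103062$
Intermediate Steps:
$\left(710 + 448\right) \left(469 - 558\right) = 1158 \left(469 - 558\right) = 1158 \left(-89\right) = -103062$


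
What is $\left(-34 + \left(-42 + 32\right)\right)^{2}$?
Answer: $1936$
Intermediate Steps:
$\left(-34 + \left(-42 + 32\right)\right)^{2} = \left(-34 - 10\right)^{2} = \left(-44\right)^{2} = 1936$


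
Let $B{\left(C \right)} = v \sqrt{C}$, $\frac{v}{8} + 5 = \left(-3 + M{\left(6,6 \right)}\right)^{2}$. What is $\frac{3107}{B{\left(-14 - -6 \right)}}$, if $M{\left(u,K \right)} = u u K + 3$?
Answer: $- \frac{3107 i \sqrt{2}}{1492832} \approx - 0.0029434 i$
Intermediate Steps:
$M{\left(u,K \right)} = 3 + K u^{2}$ ($M{\left(u,K \right)} = u^{2} K + 3 = K u^{2} + 3 = 3 + K u^{2}$)
$v = 373208$ ($v = -40 + 8 \left(-3 + \left(3 + 6 \cdot 6^{2}\right)\right)^{2} = -40 + 8 \left(-3 + \left(3 + 6 \cdot 36\right)\right)^{2} = -40 + 8 \left(-3 + \left(3 + 216\right)\right)^{2} = -40 + 8 \left(-3 + 219\right)^{2} = -40 + 8 \cdot 216^{2} = -40 + 8 \cdot 46656 = -40 + 373248 = 373208$)
$B{\left(C \right)} = 373208 \sqrt{C}$
$\frac{3107}{B{\left(-14 - -6 \right)}} = \frac{3107}{373208 \sqrt{-14 - -6}} = \frac{3107}{373208 \sqrt{-14 + 6}} = \frac{3107}{373208 \sqrt{-8}} = \frac{3107}{373208 \cdot 2 i \sqrt{2}} = \frac{3107}{746416 i \sqrt{2}} = 3107 \left(- \frac{i \sqrt{2}}{1492832}\right) = - \frac{3107 i \sqrt{2}}{1492832}$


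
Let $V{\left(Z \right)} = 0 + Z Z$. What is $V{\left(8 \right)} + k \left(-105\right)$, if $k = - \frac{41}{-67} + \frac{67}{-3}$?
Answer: $\frac{157098}{67} \approx 2344.7$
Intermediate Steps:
$k = - \frac{4366}{201}$ ($k = \left(-41\right) \left(- \frac{1}{67}\right) + 67 \left(- \frac{1}{3}\right) = \frac{41}{67} - \frac{67}{3} = - \frac{4366}{201} \approx -21.721$)
$V{\left(Z \right)} = Z^{2}$ ($V{\left(Z \right)} = 0 + Z^{2} = Z^{2}$)
$V{\left(8 \right)} + k \left(-105\right) = 8^{2} - - \frac{152810}{67} = 64 + \frac{152810}{67} = \frac{157098}{67}$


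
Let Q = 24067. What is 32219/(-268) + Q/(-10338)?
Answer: -169764989/1385292 ≈ -122.55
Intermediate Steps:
32219/(-268) + Q/(-10338) = 32219/(-268) + 24067/(-10338) = 32219*(-1/268) + 24067*(-1/10338) = -32219/268 - 24067/10338 = -169764989/1385292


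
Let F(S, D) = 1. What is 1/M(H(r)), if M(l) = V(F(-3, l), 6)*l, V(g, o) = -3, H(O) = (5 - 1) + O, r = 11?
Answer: -1/45 ≈ -0.022222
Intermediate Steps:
H(O) = 4 + O
M(l) = -3*l
1/M(H(r)) = 1/(-3*(4 + 11)) = 1/(-3*15) = 1/(-45) = -1/45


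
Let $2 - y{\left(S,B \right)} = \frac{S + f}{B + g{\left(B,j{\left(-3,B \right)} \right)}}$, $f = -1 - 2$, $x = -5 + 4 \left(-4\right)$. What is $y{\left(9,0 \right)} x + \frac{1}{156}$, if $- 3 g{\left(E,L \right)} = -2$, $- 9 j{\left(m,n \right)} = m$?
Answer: $\frac{22933}{156} \approx 147.01$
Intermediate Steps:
$j{\left(m,n \right)} = - \frac{m}{9}$
$g{\left(E,L \right)} = \frac{2}{3}$ ($g{\left(E,L \right)} = \left(- \frac{1}{3}\right) \left(-2\right) = \frac{2}{3}$)
$x = -21$ ($x = -5 - 16 = -21$)
$f = -3$ ($f = -1 - 2 = -3$)
$y{\left(S,B \right)} = 2 - \frac{-3 + S}{\frac{2}{3} + B}$ ($y{\left(S,B \right)} = 2 - \frac{S - 3}{B + \frac{2}{3}} = 2 - \frac{-3 + S}{\frac{2}{3} + B}$)
$y{\left(9,0 \right)} x + \frac{1}{156} = \frac{13 - 27 + 6 \cdot 0}{2 + 3 \cdot 0} \left(-21\right) + \frac{1}{156} = \frac{13 - 27 + 0}{2 + 0} \left(-21\right) + \frac{1}{156} = \frac{1}{2} \left(-14\right) \left(-21\right) + \frac{1}{156} = \left(-7\right) \left(-21\right) + \frac{1}{156} = 147 + \frac{1}{156} = \frac{22933}{156}$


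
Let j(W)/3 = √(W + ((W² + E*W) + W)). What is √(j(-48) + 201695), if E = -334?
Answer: √(201695 + 24*√285) ≈ 449.56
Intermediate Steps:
j(W) = 3*√(W² - 332*W) (j(W) = 3*√(W + ((W² - 334*W) + W)) = 3*√(W + (W² - 333*W)) = 3*√(W² - 332*W))
√(j(-48) + 201695) = √(3*√(-48*(-332 - 48)) + 201695) = √(3*√(-48*(-380)) + 201695) = √(3*√18240 + 201695) = √(3*(8*√285) + 201695) = √(24*√285 + 201695) = √(201695 + 24*√285)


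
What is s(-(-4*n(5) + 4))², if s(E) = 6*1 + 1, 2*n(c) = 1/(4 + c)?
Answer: 49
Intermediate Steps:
n(c) = 1/(2*(4 + c))
s(E) = 7 (s(E) = 6 + 1 = 7)
s(-(-4*n(5) + 4))² = 7² = 49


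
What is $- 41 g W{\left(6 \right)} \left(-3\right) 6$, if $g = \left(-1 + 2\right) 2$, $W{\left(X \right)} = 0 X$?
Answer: $0$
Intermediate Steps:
$W{\left(X \right)} = 0$
$g = 2$ ($g = 1 \cdot 2 = 2$)
$- 41 g W{\left(6 \right)} \left(-3\right) 6 = \left(-41\right) 2 \cdot 0 \left(-3\right) 6 = - 82 \cdot 0 \cdot 6 = \left(-82\right) 0 = 0$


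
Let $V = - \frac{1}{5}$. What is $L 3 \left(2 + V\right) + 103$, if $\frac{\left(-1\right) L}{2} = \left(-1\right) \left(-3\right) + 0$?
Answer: $\frac{353}{5} \approx 70.6$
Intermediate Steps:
$V = - \frac{1}{5}$ ($V = \left(-1\right) \frac{1}{5} = - \frac{1}{5} \approx -0.2$)
$L = -6$ ($L = - 2 \left(\left(-1\right) \left(-3\right) + 0\right) = - 2 \left(3 + 0\right) = \left(-2\right) 3 = -6$)
$L 3 \left(2 + V\right) + 103 = - 6 \cdot 3 \left(2 - \frac{1}{5}\right) + 103 = - 6 \cdot 3 \cdot \frac{9}{5} + 103 = \left(-6\right) \frac{27}{5} + 103 = - \frac{162}{5} + 103 = \frac{353}{5}$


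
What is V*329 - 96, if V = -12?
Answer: -4044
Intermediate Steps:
V*329 - 96 = -12*329 - 96 = -3948 - 96 = -4044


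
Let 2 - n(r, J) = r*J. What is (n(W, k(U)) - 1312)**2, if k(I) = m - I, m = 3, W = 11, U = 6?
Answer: 1630729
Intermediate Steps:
k(I) = 3 - I
n(r, J) = 2 - J*r (n(r, J) = 2 - r*J = 2 - J*r)
(n(W, k(U)) - 1312)**2 = ((2 - 1*(3 - 1*6)*11) - 1312)**2 = ((2 - 1*(3 - 6)*11) - 1312)**2 = ((2 - 1*(-3)*11) - 1312)**2 = ((2 + 33) - 1312)**2 = (35 - 1312)**2 = (-1277)**2 = 1630729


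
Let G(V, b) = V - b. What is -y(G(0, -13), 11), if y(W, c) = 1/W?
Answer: -1/13 ≈ -0.076923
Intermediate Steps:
-y(G(0, -13), 11) = -1/(0 - 1*(-13)) = -1/(0 + 13) = -1/13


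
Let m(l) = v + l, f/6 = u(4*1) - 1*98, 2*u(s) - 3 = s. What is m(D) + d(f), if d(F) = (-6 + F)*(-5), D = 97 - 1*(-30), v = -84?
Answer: 2908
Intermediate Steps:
u(s) = 3/2 + s/2
f = -567 (f = 6*((3/2 + (4*1)/2) - 1*98) = 6*((3/2 + (½)*4) - 98) = 6*((3/2 + 2) - 98) = 6*(7/2 - 98) = 6*(-189/2) = -567)
D = 127 (D = 97 + 30 = 127)
d(F) = 30 - 5*F
m(l) = -84 + l
m(D) + d(f) = (-84 + 127) + (30 - 5*(-567)) = 43 + (30 + 2835) = 43 + 2865 = 2908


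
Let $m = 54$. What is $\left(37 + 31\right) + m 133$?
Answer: $7250$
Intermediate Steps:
$\left(37 + 31\right) + m 133 = \left(37 + 31\right) + 54 \cdot 133 = 68 + 7182 = 7250$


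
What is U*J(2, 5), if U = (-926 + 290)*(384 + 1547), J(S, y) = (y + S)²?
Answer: -60177684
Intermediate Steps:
J(S, y) = (S + y)²
U = -1228116 (U = -636*1931 = -1228116)
U*J(2, 5) = -1228116*(2 + 5)² = -1228116*7² = -1228116*49 = -60177684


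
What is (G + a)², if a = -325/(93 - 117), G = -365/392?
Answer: 54982225/345744 ≈ 159.03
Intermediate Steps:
G = -365/392 (G = -365*1/392 = -365/392 ≈ -0.93112)
a = 325/24 (a = -325/(-24) = -325*(-1/24) = 325/24 ≈ 13.542)
(G + a)² = (-365/392 + 325/24)² = (7415/588)² = 54982225/345744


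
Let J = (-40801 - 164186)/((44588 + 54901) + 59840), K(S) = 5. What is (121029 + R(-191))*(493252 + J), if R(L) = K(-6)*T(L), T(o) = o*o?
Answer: 23846617993090714/159329 ≈ 1.4967e+11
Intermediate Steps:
T(o) = o²
R(L) = 5*L²
J = -204987/159329 (J = -204987/(99489 + 59840) = -204987/159329 ≈ -1.2866)
(121029 + R(-191))*(493252 + J) = (121029 + 5*(-191)²)*(493252 - 204987/159329) = (121029 + 5*36481)*(78589142921/159329) = (121029 + 182405)*(78589142921/159329) = 303434*(78589142921/159329) = 23846617993090714/159329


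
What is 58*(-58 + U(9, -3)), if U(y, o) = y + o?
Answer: -3016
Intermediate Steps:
U(y, o) = o + y
58*(-58 + U(9, -3)) = 58*(-58 + (-3 + 9)) = 58*(-58 + 6) = 58*(-52) = -3016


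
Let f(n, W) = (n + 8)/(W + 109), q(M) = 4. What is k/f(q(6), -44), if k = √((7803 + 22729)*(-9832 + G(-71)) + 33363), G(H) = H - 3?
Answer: 65*I*√302416629/12 ≈ 94197.0*I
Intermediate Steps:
G(H) = -3 + H
f(n, W) = (8 + n)/(109 + W)
k = I*√302416629 (k = √((7803 + 22729)*(-9832 + (-3 - 71)) + 33363) = √(30532*(-9832 - 74) + 33363) = √(30532*(-9906) + 33363) = √(-302449992 + 33363) = √(-302416629) = I*√302416629 ≈ 17390.0*I)
k/f(q(6), -44) = (I*√302416629)/(((8 + 4)/(109 - 44))) = (I*√302416629)/((12/65)) = (I*√302416629)/(((1/65)*12)) = (I*√302416629)/(12/65) = (I*√302416629)*(65/12) = 65*I*√302416629/12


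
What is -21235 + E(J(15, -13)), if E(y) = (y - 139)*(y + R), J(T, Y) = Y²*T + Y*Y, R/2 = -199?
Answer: 5893655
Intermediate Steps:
R = -398 (R = 2*(-199) = -398)
J(T, Y) = Y² + T*Y² (J(T, Y) = T*Y² + Y² = Y² + T*Y²)
E(y) = (-398 + y)*(-139 + y) (E(y) = (y - 139)*(y - 398) = (-139 + y)*(-398 + y) = (-398 + y)*(-139 + y))
-21235 + E(J(15, -13)) = -21235 + (55322 + ((-13)²*(1 + 15))² - 537*(-13)²*(1 + 15)) = -21235 + (55322 + (169*16)² - 90753*16) = -21235 + (55322 + 2704² - 537*2704) = -21235 + (55322 + 7311616 - 1452048) = -21235 + 5914890 = 5893655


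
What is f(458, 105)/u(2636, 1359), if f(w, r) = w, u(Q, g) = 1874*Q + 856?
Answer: 229/2470360 ≈ 9.2699e-5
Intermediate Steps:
u(Q, g) = 856 + 1874*Q
f(458, 105)/u(2636, 1359) = 458/(856 + 1874*2636) = 458/(856 + 4939864) = 458/4940720 = 458*(1/4940720) = 229/2470360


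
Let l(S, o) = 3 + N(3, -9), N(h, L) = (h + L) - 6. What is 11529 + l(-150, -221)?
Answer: 11520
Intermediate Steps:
N(h, L) = -6 + L + h (N(h, L) = (L + h) - 6 = -6 + L + h)
l(S, o) = -9 (l(S, o) = 3 + (-6 - 9 + 3) = 3 - 12 = -9)
11529 + l(-150, -221) = 11529 - 9 = 11520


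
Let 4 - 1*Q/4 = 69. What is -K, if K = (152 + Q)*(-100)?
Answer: -10800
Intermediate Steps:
Q = -260 (Q = 16 - 4*69 = 16 - 276 = -260)
K = 10800 (K = (152 - 260)*(-100) = -108*(-100) = 10800)
-K = -1*10800 = -10800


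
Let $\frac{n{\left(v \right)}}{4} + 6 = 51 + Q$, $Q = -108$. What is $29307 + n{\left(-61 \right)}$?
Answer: $29055$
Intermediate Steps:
$n{\left(v \right)} = -252$ ($n{\left(v \right)} = -24 + 4 \left(51 - 108\right) = -24 + 4 \left(-57\right) = -24 - 228 = -252$)
$29307 + n{\left(-61 \right)} = 29307 - 252 = 29055$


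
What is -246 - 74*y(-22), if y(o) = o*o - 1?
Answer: -35988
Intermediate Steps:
y(o) = -1 + o² (y(o) = o² - 1 = -1 + o²)
-246 - 74*y(-22) = -246 - 74*(-1 + (-22)²) = -246 - 74*(-1 + 484) = -246 - 74*483 = -246 - 35742 = -35988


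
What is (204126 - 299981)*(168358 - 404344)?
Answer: 22620438030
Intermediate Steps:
(204126 - 299981)*(168358 - 404344) = -95855*(-235986) = 22620438030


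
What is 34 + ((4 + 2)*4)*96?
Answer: 2338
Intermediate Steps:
34 + ((4 + 2)*4)*96 = 34 + (6*4)*96 = 34 + 24*96 = 34 + 2304 = 2338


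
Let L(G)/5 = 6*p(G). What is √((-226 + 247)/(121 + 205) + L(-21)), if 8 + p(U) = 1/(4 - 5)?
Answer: I*√28687674/326 ≈ 16.43*I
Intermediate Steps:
p(U) = -9 (p(U) = -8 + 1/(4 - 5) = -8 + 1/(-1) = -8 - 1 = -9)
L(G) = -270 (L(G) = 5*(6*(-9)) = 5*(-54) = -270)
√((-226 + 247)/(121 + 205) + L(-21)) = √((-226 + 247)/(121 + 205) - 270) = √(21/326 - 270) = √(-87999/326) = I*√28687674/326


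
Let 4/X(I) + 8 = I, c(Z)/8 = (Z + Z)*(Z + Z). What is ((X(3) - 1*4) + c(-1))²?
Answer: 18496/25 ≈ 739.84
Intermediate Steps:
c(Z) = 32*Z² (c(Z) = 8*((Z + Z)*(Z + Z)) = 8*((2*Z)*(2*Z)) = 8*(4*Z²) = 32*Z²)
X(I) = 4/(-8 + I)
((X(3) - 1*4) + c(-1))² = ((4/(-8 + 3) - 1*4) + 32*(-1)²)² = ((4/(-5) - 4) + 32*1)² = ((4*(-⅕) - 4) + 32)² = ((-⅘ - 4) + 32)² = (-24/5 + 32)² = (136/5)² = 18496/25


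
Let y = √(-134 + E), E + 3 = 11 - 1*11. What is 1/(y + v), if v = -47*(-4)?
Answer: 188/35481 - I*√137/35481 ≈ 0.0052986 - 0.00032989*I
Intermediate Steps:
E = -3 (E = -3 + (11 - 1*11) = -3 + (11 - 11) = -3 + 0 = -3)
v = 188
y = I*√137 (y = √(-134 - 3) = √(-137) = I*√137 ≈ 11.705*I)
1/(y + v) = 1/(I*√137 + 188) = 1/(188 + I*√137)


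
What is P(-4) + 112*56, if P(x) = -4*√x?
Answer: 6272 - 8*I ≈ 6272.0 - 8.0*I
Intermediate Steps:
P(-4) + 112*56 = -8*I + 112*56 = -8*I + 6272 = 6272 - 8*I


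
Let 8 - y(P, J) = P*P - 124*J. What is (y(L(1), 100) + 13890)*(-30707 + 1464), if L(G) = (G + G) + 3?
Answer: -768301339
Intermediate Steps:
L(G) = 3 + 2*G (L(G) = 2*G + 3 = 3 + 2*G)
y(P, J) = 8 - P² + 124*J (y(P, J) = 8 - (P*P - 124*J) = 8 - (P² - 124*J) = 8 + (-P² + 124*J) = 8 - P² + 124*J)
(y(L(1), 100) + 13890)*(-30707 + 1464) = ((8 - (3 + 2*1)² + 124*100) + 13890)*(-30707 + 1464) = ((8 - (3 + 2)² + 12400) + 13890)*(-29243) = ((8 - 1*5² + 12400) + 13890)*(-29243) = ((8 - 1*25 + 12400) + 13890)*(-29243) = ((8 - 25 + 12400) + 13890)*(-29243) = (12383 + 13890)*(-29243) = 26273*(-29243) = -768301339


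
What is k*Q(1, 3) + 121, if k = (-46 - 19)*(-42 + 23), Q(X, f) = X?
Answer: 1356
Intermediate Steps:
k = 1235 (k = -65*(-19) = 1235)
k*Q(1, 3) + 121 = 1235*1 + 121 = 1235 + 121 = 1356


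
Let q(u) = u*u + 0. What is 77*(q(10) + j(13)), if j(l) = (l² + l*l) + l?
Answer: 34727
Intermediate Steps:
q(u) = u² (q(u) = u² + 0 = u²)
j(l) = l + 2*l² (j(l) = (l² + l²) + l = 2*l² + l = l + 2*l²)
77*(q(10) + j(13)) = 77*(10² + 13*(1 + 2*13)) = 77*(100 + 13*(1 + 26)) = 77*(100 + 13*27) = 77*(100 + 351) = 77*451 = 34727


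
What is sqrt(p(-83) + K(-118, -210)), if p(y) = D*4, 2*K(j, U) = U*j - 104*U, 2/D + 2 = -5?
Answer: sqrt(1142134)/7 ≈ 152.67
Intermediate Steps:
D = -2/7 (D = 2/(-2 - 5) = 2/(-7) = 2*(-1/7) = -2/7 ≈ -0.28571)
K(j, U) = -52*U + U*j/2 (K(j, U) = (U*j - 104*U)/2 = (-104*U + U*j)/2 = -52*U + U*j/2)
p(y) = -8/7 (p(y) = -2/7*4 = -8/7)
sqrt(p(-83) + K(-118, -210)) = sqrt(-8/7 + (1/2)*(-210)*(-104 - 118)) = sqrt(-8/7 + (1/2)*(-210)*(-222)) = sqrt(-8/7 + 23310) = sqrt(163162/7) = sqrt(1142134)/7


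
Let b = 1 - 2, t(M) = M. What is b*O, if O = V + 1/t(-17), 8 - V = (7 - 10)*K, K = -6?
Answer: 171/17 ≈ 10.059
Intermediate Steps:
V = -10 (V = 8 - (7 - 10)*(-6) = 8 - (-3)*(-6) = 8 - 1*18 = 8 - 18 = -10)
O = -171/17 (O = -10 + 1/(-17) = -10 - 1/17 = -171/17 ≈ -10.059)
b = -1
b*O = -1*(-171/17) = 171/17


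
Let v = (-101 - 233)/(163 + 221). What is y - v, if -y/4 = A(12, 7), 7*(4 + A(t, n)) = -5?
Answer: 26513/1344 ≈ 19.727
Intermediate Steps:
A(t, n) = -33/7 (A(t, n) = -4 + (⅐)*(-5) = -4 - 5/7 = -33/7)
y = 132/7 (y = -4*(-33/7) = 132/7 ≈ 18.857)
v = -167/192 (v = -334/384 = -334*1/384 = -167/192 ≈ -0.86979)
y - v = 132/7 - 1*(-167/192) = 132/7 + 167/192 = 26513/1344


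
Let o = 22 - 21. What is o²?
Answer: 1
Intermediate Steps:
o = 1
o² = 1² = 1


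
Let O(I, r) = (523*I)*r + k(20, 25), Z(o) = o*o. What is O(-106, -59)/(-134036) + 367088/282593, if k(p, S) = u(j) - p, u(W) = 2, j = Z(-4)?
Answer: -218777239866/9469408837 ≈ -23.104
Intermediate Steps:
Z(o) = o²
j = 16 (j = (-4)² = 16)
k(p, S) = 2 - p
O(I, r) = -18 + 523*I*r (O(I, r) = (523*I)*r + (2 - 1*20) = 523*I*r + (2 - 20) = 523*I*r - 18 = -18 + 523*I*r)
O(-106, -59)/(-134036) + 367088/282593 = (-18 + 523*(-106)*(-59))/(-134036) + 367088/282593 = (-18 + 3270842)*(-1/134036) + 367088*(1/282593) = 3270824*(-1/134036) + 367088/282593 = -817706/33509 + 367088/282593 = -218777239866/9469408837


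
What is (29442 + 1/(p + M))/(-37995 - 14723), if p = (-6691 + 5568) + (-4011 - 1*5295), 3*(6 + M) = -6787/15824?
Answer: -7292446368411/13057645163413 ≈ -0.55848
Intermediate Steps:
M = -291619/47472 (M = -6 + (-6787/15824)/3 = -6 + (-6787*1/15824)/3 = -6 + (⅓)*(-6787/15824) = -6 - 6787/47472 = -291619/47472 ≈ -6.1430)
p = -10429 (p = -1123 + (-4011 - 5295) = -1123 - 9306 = -10429)
(29442 + 1/(p + M))/(-37995 - 14723) = (29442 + 1/(-10429 - 291619/47472))/(-37995 - 14723) = (29442 + 1/(-495377107/47472))/(-52718) = (29442 - 47472/495377107)*(-1/52718) = (14584892736822/495377107)*(-1/52718) = -7292446368411/13057645163413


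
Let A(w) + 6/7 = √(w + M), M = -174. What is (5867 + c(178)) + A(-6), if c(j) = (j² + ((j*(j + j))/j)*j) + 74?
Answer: 706945/7 + 6*I*√5 ≈ 1.0099e+5 + 13.416*I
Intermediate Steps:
A(w) = -6/7 + √(-174 + w) (A(w) = -6/7 + √(w - 174) = -6/7 + √(-174 + w))
c(j) = 74 + 3*j² (c(j) = (j² + ((j*(2*j))/j)*j) + 74 = (j² + ((2*j²)/j)*j) + 74 = (j² + (2*j)*j) + 74 = (j² + 2*j²) + 74 = 3*j² + 74 = 74 + 3*j²)
(5867 + c(178)) + A(-6) = (5867 + (74 + 3*178²)) + (-6/7 + √(-174 - 6)) = (5867 + (74 + 3*31684)) + (-6/7 + √(-180)) = (5867 + (74 + 95052)) + (-6/7 + 6*I*√5) = (5867 + 95126) + (-6/7 + 6*I*√5) = 100993 + (-6/7 + 6*I*√5) = 706945/7 + 6*I*√5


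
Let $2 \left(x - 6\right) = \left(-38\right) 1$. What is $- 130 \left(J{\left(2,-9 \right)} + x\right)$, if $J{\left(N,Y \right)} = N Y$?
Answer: $4030$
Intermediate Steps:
$x = -13$ ($x = 6 + \frac{\left(-38\right) 1}{2} = 6 + \frac{1}{2} \left(-38\right) = 6 - 19 = -13$)
$- 130 \left(J{\left(2,-9 \right)} + x\right) = - 130 \left(2 \left(-9\right) - 13\right) = - 130 \left(-18 - 13\right) = \left(-130\right) \left(-31\right) = 4030$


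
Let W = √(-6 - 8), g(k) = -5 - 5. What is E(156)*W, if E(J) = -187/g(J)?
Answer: 187*I*√14/10 ≈ 69.969*I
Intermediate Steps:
g(k) = -10
E(J) = 187/10 (E(J) = -187/(-10) = -187*(-⅒) = 187/10)
W = I*√14 (W = √(-14) = I*√14 ≈ 3.7417*I)
E(156)*W = 187*(I*√14)/10 = 187*I*√14/10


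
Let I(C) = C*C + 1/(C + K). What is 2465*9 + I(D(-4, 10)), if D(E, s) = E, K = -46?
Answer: 1110049/50 ≈ 22201.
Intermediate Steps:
I(C) = C² + 1/(-46 + C) (I(C) = C*C + 1/(C - 46) = C² + 1/(-46 + C))
2465*9 + I(D(-4, 10)) = 2465*9 + (1 + (-4)³ - 46*(-4)²)/(-46 - 4) = 22185 + (1 - 64 - 46*16)/(-50) = 22185 - (1 - 64 - 736)/50 = 22185 - 1/50*(-799) = 22185 + 799/50 = 1110049/50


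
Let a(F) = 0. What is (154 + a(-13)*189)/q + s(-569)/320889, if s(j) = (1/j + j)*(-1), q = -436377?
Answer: 12573785640/8852917948673 ≈ 0.0014203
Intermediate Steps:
s(j) = -j - 1/j (s(j) = (j + 1/j)*(-1) = -j - 1/j)
(154 + a(-13)*189)/q + s(-569)/320889 = (154 + 0*189)/(-436377) + (-1*(-569) - 1/(-569))/320889 = (154 + 0)*(-1/436377) + (569 - 1*(-1/569))*(1/320889) = 154*(-1/436377) + (569 + 1/569)*(1/320889) = -154/436377 + (323762/569)*(1/320889) = -154/436377 + 323762/182585841 = 12573785640/8852917948673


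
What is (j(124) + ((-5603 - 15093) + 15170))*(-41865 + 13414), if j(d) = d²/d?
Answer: 153692302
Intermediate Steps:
j(d) = d
(j(124) + ((-5603 - 15093) + 15170))*(-41865 + 13414) = (124 + ((-5603 - 15093) + 15170))*(-41865 + 13414) = (124 + (-20696 + 15170))*(-28451) = (124 - 5526)*(-28451) = -5402*(-28451) = 153692302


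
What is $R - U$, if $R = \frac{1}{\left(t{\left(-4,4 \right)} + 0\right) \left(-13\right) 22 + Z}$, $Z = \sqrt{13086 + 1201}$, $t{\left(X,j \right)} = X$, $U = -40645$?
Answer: $\frac{4047144673}{99573} - \frac{\sqrt{14287}}{1294449} \approx 40645.0$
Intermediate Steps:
$Z = \sqrt{14287} \approx 119.53$
$R = \frac{1}{1144 + \sqrt{14287}}$ ($R = \frac{1}{\left(-4 + 0\right) \left(-13\right) 22 + \sqrt{14287}} = \frac{1}{\left(-4\right) \left(-13\right) 22 + \sqrt{14287}} = \frac{1}{52 \cdot 22 + \sqrt{14287}} = \frac{1}{1144 + \sqrt{14287}} \approx 0.00079143$)
$R - U = \left(\frac{88}{99573} - \frac{\sqrt{14287}}{1294449}\right) - -40645 = \left(\frac{88}{99573} - \frac{\sqrt{14287}}{1294449}\right) + 40645 = \frac{4047144673}{99573} - \frac{\sqrt{14287}}{1294449}$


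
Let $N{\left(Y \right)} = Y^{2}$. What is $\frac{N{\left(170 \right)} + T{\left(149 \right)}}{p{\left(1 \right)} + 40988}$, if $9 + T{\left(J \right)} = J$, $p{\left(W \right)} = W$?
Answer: $\frac{9680}{13663} \approx 0.70848$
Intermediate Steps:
$T{\left(J \right)} = -9 + J$
$\frac{N{\left(170 \right)} + T{\left(149 \right)}}{p{\left(1 \right)} + 40988} = \frac{170^{2} + \left(-9 + 149\right)}{1 + 40988} = \frac{28900 + 140}{40989} = 29040 \cdot \frac{1}{40989} = \frac{9680}{13663}$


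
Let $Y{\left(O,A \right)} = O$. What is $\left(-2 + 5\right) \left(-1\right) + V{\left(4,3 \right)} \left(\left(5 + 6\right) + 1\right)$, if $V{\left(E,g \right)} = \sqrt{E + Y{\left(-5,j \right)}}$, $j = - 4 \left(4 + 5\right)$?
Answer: $-3 + 12 i \approx -3.0 + 12.0 i$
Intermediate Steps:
$j = -36$ ($j = \left(-4\right) 9 = -36$)
$V{\left(E,g \right)} = \sqrt{-5 + E}$ ($V{\left(E,g \right)} = \sqrt{E - 5} = \sqrt{-5 + E}$)
$\left(-2 + 5\right) \left(-1\right) + V{\left(4,3 \right)} \left(\left(5 + 6\right) + 1\right) = \left(-2 + 5\right) \left(-1\right) + \sqrt{-5 + 4} \left(\left(5 + 6\right) + 1\right) = 3 \left(-1\right) + \sqrt{-1} \left(11 + 1\right) = -3 + i 12 = -3 + 12 i$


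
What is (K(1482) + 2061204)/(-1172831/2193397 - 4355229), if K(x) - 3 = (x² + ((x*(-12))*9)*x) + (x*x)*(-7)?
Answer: 77809106947059/1364678199392 ≈ 57.016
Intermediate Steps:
K(x) = 3 - 114*x² (K(x) = 3 + ((x² + ((x*(-12))*9)*x) + (x*x)*(-7)) = 3 + ((x² + (-12*x*9)*x) + x²*(-7)) = 3 + ((x² + (-108*x)*x) - 7*x²) = 3 + ((x² - 108*x²) - 7*x²) = 3 + (-107*x² - 7*x²) = 3 - 114*x²)
(K(1482) + 2061204)/(-1172831/2193397 - 4355229) = ((3 - 114*1482²) + 2061204)/(-1172831/2193397 - 4355229) = ((3 - 114*2196324) + 2061204)/(-1172831*1/2193397 - 4355229) = ((3 - 250380936) + 2061204)/(-1172831/2193397 - 4355229) = (-250380933 + 2061204)/(-9552747395744/2193397) = -248319729*(-2193397/9552747395744) = 77809106947059/1364678199392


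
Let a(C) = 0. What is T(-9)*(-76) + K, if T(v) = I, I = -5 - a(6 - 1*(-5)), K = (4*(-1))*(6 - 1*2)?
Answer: 364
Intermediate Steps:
K = -16 (K = -4*(6 - 2) = -4*4 = -16)
I = -5 (I = -5 - 1*0 = -5 + 0 = -5)
T(v) = -5
T(-9)*(-76) + K = -5*(-76) - 16 = 380 - 16 = 364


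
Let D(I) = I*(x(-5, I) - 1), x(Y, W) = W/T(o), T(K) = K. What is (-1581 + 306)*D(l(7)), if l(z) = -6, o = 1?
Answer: -53550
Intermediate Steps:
x(Y, W) = W (x(Y, W) = W/1 = W*1 = W)
D(I) = I*(-1 + I) (D(I) = I*(I - 1) = I*(-1 + I))
(-1581 + 306)*D(l(7)) = (-1581 + 306)*(-6*(-1 - 6)) = -(-7650)*(-7) = -1275*42 = -53550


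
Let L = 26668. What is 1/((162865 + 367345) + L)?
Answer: 1/556878 ≈ 1.7957e-6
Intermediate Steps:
1/((162865 + 367345) + L) = 1/((162865 + 367345) + 26668) = 1/(530210 + 26668) = 1/556878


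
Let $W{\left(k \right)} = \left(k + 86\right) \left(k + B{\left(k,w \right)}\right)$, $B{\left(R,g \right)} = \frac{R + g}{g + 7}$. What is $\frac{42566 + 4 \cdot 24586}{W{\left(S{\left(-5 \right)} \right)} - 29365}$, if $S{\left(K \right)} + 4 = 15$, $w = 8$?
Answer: $- \frac{2113650}{422627} \approx -5.0012$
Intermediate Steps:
$S{\left(K \right)} = 11$ ($S{\left(K \right)} = -4 + 15 = 11$)
$B{\left(R,g \right)} = \frac{R + g}{7 + g}$
$W{\left(k \right)} = \left(86 + k\right) \left(\frac{8}{15} + \frac{16 k}{15}\right)$ ($W{\left(k \right)} = \left(k + 86\right) \left(k + \frac{k + 8}{7 + 8}\right) = \left(86 + k\right) \left(k + \frac{8 + k}{15}\right) = \left(86 + k\right) \left(k + \left(\frac{8}{15} + \frac{k}{15}\right)\right) = \left(86 + k\right) \left(\frac{8}{15} + \frac{16 k}{15}\right)$)
$\frac{42566 + 4 \cdot 24586}{W{\left(S{\left(-5 \right)} \right)} - 29365} = \frac{42566 + 4 \cdot 24586}{\left(\frac{688}{15} + \frac{16 \cdot 11^{2}}{15} + \frac{1384}{15} \cdot 11\right) - 29365} = \frac{42566 + 98344}{\left(\frac{688}{15} + \frac{16}{15} \cdot 121 + \frac{15224}{15}\right) - 29365} = \frac{140910}{\left(\frac{688}{15} + \frac{1936}{15} + \frac{15224}{15}\right) - 29365} = \frac{140910}{\frac{17848}{15} - 29365} = \frac{140910}{- \frac{422627}{15}} = 140910 \left(- \frac{15}{422627}\right) = - \frac{2113650}{422627}$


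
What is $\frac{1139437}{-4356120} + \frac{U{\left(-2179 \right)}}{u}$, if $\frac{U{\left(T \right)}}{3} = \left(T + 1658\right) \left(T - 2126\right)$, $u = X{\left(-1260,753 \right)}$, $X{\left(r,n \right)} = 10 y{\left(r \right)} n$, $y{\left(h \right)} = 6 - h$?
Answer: $\frac{102493665853}{230704471320} \approx 0.44426$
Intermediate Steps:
$X{\left(r,n \right)} = n \left(60 - 10 r\right)$ ($X{\left(r,n \right)} = 10 \left(6 - r\right) n = \left(60 - 10 r\right) n = n \left(60 - 10 r\right)$)
$u = 9532980$ ($u = 10 \cdot 753 \left(6 - -1260\right) = 10 \cdot 753 \left(6 + 1260\right) = 10 \cdot 753 \cdot 1266 = 9532980$)
$U{\left(T \right)} = 3 \left(-2126 + T\right) \left(1658 + T\right)$ ($U{\left(T \right)} = 3 \left(T + 1658\right) \left(T - 2126\right) = 3 \left(1658 + T\right) \left(-2126 + T\right) = 3 \left(-2126 + T\right) \left(1658 + T\right)$)
$\frac{1139437}{-4356120} + \frac{U{\left(-2179 \right)}}{u} = \frac{1139437}{-4356120} + \frac{-10574724 - -3059316 + 3 \left(-2179\right)^{2}}{9532980} = 1139437 \left(- \frac{1}{4356120}\right) + \left(-10574724 + 3059316 + 3 \cdot 4748041\right) \frac{1}{9532980} = - \frac{1139437}{4356120} + \left(-10574724 + 3059316 + 14244123\right) \frac{1}{9532980} = - \frac{1139437}{4356120} + 6728715 \cdot \frac{1}{9532980} = - \frac{1139437}{4356120} + \frac{149527}{211844} = \frac{102493665853}{230704471320}$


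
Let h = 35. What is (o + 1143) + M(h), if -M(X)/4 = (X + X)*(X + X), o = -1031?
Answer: -19488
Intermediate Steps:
M(X) = -16*X**2 (M(X) = -4*(X + X)*(X + X) = -4*2*X*2*X = -16*X**2)
(o + 1143) + M(h) = (-1031 + 1143) - 16*35**2 = 112 - 16*1225 = 112 - 19600 = -19488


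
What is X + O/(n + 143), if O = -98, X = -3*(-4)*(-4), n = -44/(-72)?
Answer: -125844/2585 ≈ -48.682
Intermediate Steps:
n = 11/18 (n = -44*(-1/72) = 11/18 ≈ 0.61111)
X = -48 (X = 12*(-4) = -48)
X + O/(n + 143) = -48 - 98/(11/18 + 143) = -48 - 98/(2585/18) = -48 + (18/2585)*(-98) = -48 - 1764/2585 = -125844/2585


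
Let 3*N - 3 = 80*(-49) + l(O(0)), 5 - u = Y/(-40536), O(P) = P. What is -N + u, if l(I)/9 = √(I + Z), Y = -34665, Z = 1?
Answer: 5885879/4504 ≈ 1306.8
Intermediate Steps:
l(I) = 9*√(1 + I) (l(I) = 9*√(I + 1) = 9*√(1 + I))
u = 56005/13512 (u = 5 - (-34665)/(-40536) = 5 - (-34665)*(-1)/40536 = 5 - 1*11555/13512 = 5 - 11555/13512 = 56005/13512 ≈ 4.1448)
N = -3908/3 (N = 1 + (80*(-49) + 9*√(1 + 0))/3 = 1 + (-3920 + 9*√1)/3 = 1 + (-3920 + 9*1)/3 = 1 + (-3920 + 9)/3 = 1 + (⅓)*(-3911) = 1 - 3911/3 = -3908/3 ≈ -1302.7)
-N + u = -1*(-3908/3) + 56005/13512 = 3908/3 + 56005/13512 = 5885879/4504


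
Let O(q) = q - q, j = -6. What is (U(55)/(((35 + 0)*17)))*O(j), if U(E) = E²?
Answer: 0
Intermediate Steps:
O(q) = 0
(U(55)/(((35 + 0)*17)))*O(j) = (55²/(((35 + 0)*17)))*0 = (3025/((35*17)))*0 = (3025/595)*0 = (3025*(1/595))*0 = (605/119)*0 = 0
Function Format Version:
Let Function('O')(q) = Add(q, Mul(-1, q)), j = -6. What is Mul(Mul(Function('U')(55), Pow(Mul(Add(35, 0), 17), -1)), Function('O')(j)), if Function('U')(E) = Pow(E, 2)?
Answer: 0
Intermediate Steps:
Function('O')(q) = 0
Mul(Mul(Function('U')(55), Pow(Mul(Add(35, 0), 17), -1)), Function('O')(j)) = Mul(Mul(Pow(55, 2), Pow(Mul(Add(35, 0), 17), -1)), 0) = Mul(Mul(3025, Pow(Mul(35, 17), -1)), 0) = Mul(Mul(3025, Pow(595, -1)), 0) = Mul(Mul(3025, Rational(1, 595)), 0) = Mul(Rational(605, 119), 0) = 0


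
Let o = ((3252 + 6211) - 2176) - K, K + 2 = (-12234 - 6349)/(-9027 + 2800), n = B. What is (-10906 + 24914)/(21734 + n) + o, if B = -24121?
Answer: 108211009924/14863849 ≈ 7280.1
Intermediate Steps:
n = -24121
K = 6129/6227 (K = -2 + (-12234 - 6349)/(-9027 + 2800) = -2 - 18583/(-6227) = -2 - 18583*(-1/6227) = -2 + 18583/6227 = 6129/6227 ≈ 0.98426)
o = 45370020/6227 (o = ((3252 + 6211) - 2176) - 1*6129/6227 = (9463 - 2176) - 6129/6227 = 7287 - 6129/6227 = 45370020/6227 ≈ 7286.0)
(-10906 + 24914)/(21734 + n) + o = (-10906 + 24914)/(21734 - 24121) + 45370020/6227 = 14008/(-2387) + 45370020/6227 = 14008*(-1/2387) + 45370020/6227 = -14008/2387 + 45370020/6227 = 108211009924/14863849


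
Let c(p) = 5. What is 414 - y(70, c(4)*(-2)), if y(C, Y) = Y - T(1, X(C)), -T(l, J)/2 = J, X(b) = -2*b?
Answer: 704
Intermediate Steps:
T(l, J) = -2*J
y(C, Y) = Y - 4*C (y(C, Y) = Y - (-2)*(-2*C) = Y - 4*C)
414 - y(70, c(4)*(-2)) = 414 - (5*(-2) - 4*70) = 414 - (-10 - 280) = 414 - 1*(-290) = 414 + 290 = 704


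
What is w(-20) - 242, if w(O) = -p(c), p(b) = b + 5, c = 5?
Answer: -252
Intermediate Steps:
p(b) = 5 + b
w(O) = -10 (w(O) = -(5 + 5) = -1*10 = -10)
w(-20) - 242 = -10 - 242 = -252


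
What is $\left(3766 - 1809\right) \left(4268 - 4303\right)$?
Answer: $-68495$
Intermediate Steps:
$\left(3766 - 1809\right) \left(4268 - 4303\right) = 1957 \left(-35\right) = -68495$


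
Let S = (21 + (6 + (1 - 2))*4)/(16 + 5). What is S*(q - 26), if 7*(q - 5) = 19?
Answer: -5248/147 ≈ -35.701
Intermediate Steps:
S = 41/21 (S = (21 + (6 - 1)*4)/21 = (21 + 5*4)*(1/21) = (21 + 20)*(1/21) = 41*(1/21) = 41/21 ≈ 1.9524)
q = 54/7 (q = 5 + (⅐)*19 = 5 + 19/7 = 54/7 ≈ 7.7143)
S*(q - 26) = 41*(54/7 - 26)/21 = (41/21)*(-128/7) = -5248/147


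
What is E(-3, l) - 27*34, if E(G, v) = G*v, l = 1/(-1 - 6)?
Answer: -6423/7 ≈ -917.57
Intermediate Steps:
l = -1/7 (l = 1/(-7) = -1/7 ≈ -0.14286)
E(-3, l) - 27*34 = -3*(-1/7) - 27*34 = 3/7 - 918 = -6423/7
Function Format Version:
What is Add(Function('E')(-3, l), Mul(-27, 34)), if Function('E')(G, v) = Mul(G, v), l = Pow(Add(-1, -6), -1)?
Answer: Rational(-6423, 7) ≈ -917.57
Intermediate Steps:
l = Rational(-1, 7) (l = Pow(-7, -1) = Rational(-1, 7) ≈ -0.14286)
Add(Function('E')(-3, l), Mul(-27, 34)) = Add(Mul(-3, Rational(-1, 7)), Mul(-27, 34)) = Add(Rational(3, 7), -918) = Rational(-6423, 7)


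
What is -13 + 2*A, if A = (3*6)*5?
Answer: 167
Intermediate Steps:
A = 90 (A = 18*5 = 90)
-13 + 2*A = -13 + 2*90 = -13 + 180 = 167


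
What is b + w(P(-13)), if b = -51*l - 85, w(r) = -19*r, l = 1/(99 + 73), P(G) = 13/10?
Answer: -94597/860 ≈ -110.00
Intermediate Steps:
P(G) = 13/10 (P(G) = 13*(1/10) = 13/10)
l = 1/172 ≈ 0.0058140
b = -14671/172 (b = -51*1/172 - 85 = -51/172 - 85 = -14671/172 ≈ -85.297)
b + w(P(-13)) = -14671/172 - 19*13/10 = -14671/172 - 247/10 = -94597/860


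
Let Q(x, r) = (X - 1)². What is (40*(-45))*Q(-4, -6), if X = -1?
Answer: -7200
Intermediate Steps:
Q(x, r) = 4 (Q(x, r) = (-1 - 1)² = (-2)² = 4)
(40*(-45))*Q(-4, -6) = (40*(-45))*4 = -1800*4 = -7200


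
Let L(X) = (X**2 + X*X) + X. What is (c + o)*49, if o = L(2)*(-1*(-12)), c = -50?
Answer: 3430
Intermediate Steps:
L(X) = X + 2*X**2 (L(X) = (X**2 + X**2) + X = 2*X**2 + X = X + 2*X**2)
o = 120 (o = (2*(1 + 2*2))*(-1*(-12)) = (2*(1 + 4))*12 = (2*5)*12 = 10*12 = 120)
(c + o)*49 = (-50 + 120)*49 = 70*49 = 3430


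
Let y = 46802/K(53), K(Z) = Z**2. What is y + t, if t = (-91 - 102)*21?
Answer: -11338075/2809 ≈ -4036.3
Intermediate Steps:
y = 46802/2809 (y = 46802/(53**2) = 46802/2809 ≈ 16.661)
t = -4053 (t = -193*21 = -4053)
y + t = 46802/2809 - 4053 = -11338075/2809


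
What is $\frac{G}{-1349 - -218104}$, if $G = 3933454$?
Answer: $\frac{561922}{30965} \approx 18.147$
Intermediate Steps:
$\frac{G}{-1349 - -218104} = \frac{3933454}{-1349 - -218104} = \frac{3933454}{-1349 + 218104} = \frac{3933454}{216755} = 3933454 \cdot \frac{1}{216755} = \frac{561922}{30965}$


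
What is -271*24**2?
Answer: -156096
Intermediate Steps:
-271*24**2 = -271*576 = -156096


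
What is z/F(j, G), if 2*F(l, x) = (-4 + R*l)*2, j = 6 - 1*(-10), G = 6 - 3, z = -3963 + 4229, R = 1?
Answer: 133/6 ≈ 22.167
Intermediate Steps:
z = 266
G = 3
j = 16 (j = 6 + 10 = 16)
F(l, x) = -4 + l (F(l, x) = ((-4 + 1*l)*2)/2 = ((-4 + l)*2)/2 = (-8 + 2*l)/2 = -4 + l)
z/F(j, G) = 266/(-4 + 16) = 266/12 = 266*(1/12) = 133/6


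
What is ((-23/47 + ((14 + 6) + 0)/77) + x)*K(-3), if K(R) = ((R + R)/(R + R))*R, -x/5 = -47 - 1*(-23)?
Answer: -1300347/3619 ≈ -359.31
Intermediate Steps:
x = 120 (x = -5*(-47 - 1*(-23)) = -5*(-47 + 23) = -5*(-24) = 120)
K(R) = R (K(R) = ((2*R)/((2*R)))*R = ((2*R)*(1/(2*R)))*R = 1*R = R)
((-23/47 + ((14 + 6) + 0)/77) + x)*K(-3) = ((-23/47 + ((14 + 6) + 0)/77) + 120)*(-3) = ((-23*1/47 + (20 + 0)*(1/77)) + 120)*(-3) = ((-23/47 + 20*(1/77)) + 120)*(-3) = ((-23/47 + 20/77) + 120)*(-3) = (-831/3619 + 120)*(-3) = (433449/3619)*(-3) = -1300347/3619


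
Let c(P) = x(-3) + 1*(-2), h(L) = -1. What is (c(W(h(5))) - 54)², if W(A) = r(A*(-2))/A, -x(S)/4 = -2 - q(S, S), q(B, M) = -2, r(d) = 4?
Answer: 3136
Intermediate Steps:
x(S) = 0 (x(S) = -4*(-2 - 1*(-2)) = -4*(-2 + 2) = -4*0 = 0)
W(A) = 4/A
c(P) = -2 (c(P) = 0 + 1*(-2) = 0 - 2 = -2)
(c(W(h(5))) - 54)² = (-2 - 54)² = (-56)² = 3136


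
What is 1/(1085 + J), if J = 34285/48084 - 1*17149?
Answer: -48084/772387091 ≈ -6.2254e-5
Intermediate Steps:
J = -824558231/48084 (J = 34285*(1/48084) - 17149 = 34285/48084 - 17149 = -824558231/48084 ≈ -17148.)
1/(1085 + J) = 1/(1085 - 824558231/48084) = 1/(-772387091/48084) = -48084/772387091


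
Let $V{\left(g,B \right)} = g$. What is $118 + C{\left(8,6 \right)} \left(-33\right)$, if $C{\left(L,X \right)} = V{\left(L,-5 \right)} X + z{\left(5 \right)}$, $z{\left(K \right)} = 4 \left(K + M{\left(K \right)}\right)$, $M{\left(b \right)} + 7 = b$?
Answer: $-1862$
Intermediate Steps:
$M{\left(b \right)} = -7 + b$
$z{\left(K \right)} = -28 + 8 K$ ($z{\left(K \right)} = 4 \left(K + \left(-7 + K\right)\right) = 4 \left(-7 + 2 K\right) = -28 + 8 K$)
$C{\left(L,X \right)} = 12 + L X$ ($C{\left(L,X \right)} = L X + \left(-28 + 8 \cdot 5\right) = L X + \left(-28 + 40\right) = L X + 12 = 12 + L X$)
$118 + C{\left(8,6 \right)} \left(-33\right) = 118 + \left(12 + 8 \cdot 6\right) \left(-33\right) = 118 + \left(12 + 48\right) \left(-33\right) = 118 + 60 \left(-33\right) = 118 - 1980 = -1862$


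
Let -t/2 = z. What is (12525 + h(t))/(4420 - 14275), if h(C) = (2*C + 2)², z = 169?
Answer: -466801/9855 ≈ -47.367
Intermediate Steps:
t = -338 (t = -2*169 = -338)
h(C) = (2 + 2*C)²
(12525 + h(t))/(4420 - 14275) = (12525 + 4*(1 - 338)²)/(4420 - 14275) = (12525 + 4*(-337)²)/(-9855) = (12525 + 4*113569)*(-1/9855) = (12525 + 454276)*(-1/9855) = 466801*(-1/9855) = -466801/9855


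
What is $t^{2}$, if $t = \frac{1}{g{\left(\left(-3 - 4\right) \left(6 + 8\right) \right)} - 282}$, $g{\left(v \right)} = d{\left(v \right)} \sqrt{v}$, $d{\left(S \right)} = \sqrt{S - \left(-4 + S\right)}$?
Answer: $\frac{i}{4 \left(1974 \sqrt{2} + 19783 i\right)} \approx 1.239 \cdot 10^{-5} + 1.7485 \cdot 10^{-6} i$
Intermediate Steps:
$d{\left(S \right)} = 2$ ($d{\left(S \right)} = \sqrt{4} = 2$)
$g{\left(v \right)} = 2 \sqrt{v}$
$t = \frac{1}{-282 + 14 i \sqrt{2}}$ ($t = \frac{1}{2 \sqrt{\left(-3 - 4\right) \left(6 + 8\right)} - 282} = \frac{1}{2 \sqrt{\left(-7\right) 14} - 282} = \frac{1}{2 \sqrt{-98} - 282} = \frac{1}{2 \cdot 7 i \sqrt{2} - 282} = \frac{1}{14 i \sqrt{2} - 282} = \frac{1}{-282 + 14 i \sqrt{2}} \approx -0.0035287 - 0.00024775 i$)
$t^{2} = \left(- \frac{141}{39958} - \frac{7 i \sqrt{2}}{39958}\right)^{2}$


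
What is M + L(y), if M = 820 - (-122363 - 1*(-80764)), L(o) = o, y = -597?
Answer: 41822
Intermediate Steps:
M = 42419 (M = 820 - (-122363 + 80764) = 820 - 1*(-41599) = 820 + 41599 = 42419)
M + L(y) = 42419 - 597 = 41822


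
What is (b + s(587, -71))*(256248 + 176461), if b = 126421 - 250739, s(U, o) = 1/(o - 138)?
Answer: -11242845582267/209 ≈ -5.3794e+10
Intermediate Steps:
s(U, o) = 1/(-138 + o)
b = -124318
(b + s(587, -71))*(256248 + 176461) = (-124318 + 1/(-138 - 71))*(256248 + 176461) = (-124318 + 1/(-209))*432709 = (-124318 - 1/209)*432709 = -25982463/209*432709 = -11242845582267/209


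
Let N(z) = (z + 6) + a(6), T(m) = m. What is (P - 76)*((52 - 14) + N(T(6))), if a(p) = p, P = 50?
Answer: -1456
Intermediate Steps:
N(z) = 12 + z (N(z) = (z + 6) + 6 = (6 + z) + 6 = 12 + z)
(P - 76)*((52 - 14) + N(T(6))) = (50 - 76)*((52 - 14) + (12 + 6)) = -26*(38 + 18) = -26*56 = -1456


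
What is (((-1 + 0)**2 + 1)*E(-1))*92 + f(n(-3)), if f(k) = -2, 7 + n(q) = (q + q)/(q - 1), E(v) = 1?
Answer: 182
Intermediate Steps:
n(q) = -7 + 2*q/(-1 + q) (n(q) = -7 + (q + q)/(q - 1) = -7 + (2*q)/(-1 + q) = -7 + 2*q/(-1 + q))
(((-1 + 0)**2 + 1)*E(-1))*92 + f(n(-3)) = (((-1 + 0)**2 + 1)*1)*92 - 2 = (((-1)**2 + 1)*1)*92 - 2 = ((1 + 1)*1)*92 - 2 = (2*1)*92 - 2 = 2*92 - 2 = 184 - 2 = 182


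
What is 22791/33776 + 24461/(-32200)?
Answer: -11540567/135948400 ≈ -0.084889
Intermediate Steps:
22791/33776 + 24461/(-32200) = 22791*(1/33776) + 24461*(-1/32200) = 22791/33776 - 24461/32200 = -11540567/135948400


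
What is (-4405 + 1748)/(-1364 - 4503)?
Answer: 2657/5867 ≈ 0.45287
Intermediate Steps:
(-4405 + 1748)/(-1364 - 4503) = -2657/(-5867) = -2657*(-1/5867) = 2657/5867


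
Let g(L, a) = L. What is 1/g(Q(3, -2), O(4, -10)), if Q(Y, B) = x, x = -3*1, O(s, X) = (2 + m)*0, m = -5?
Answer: -1/3 ≈ -0.33333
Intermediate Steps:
O(s, X) = 0 (O(s, X) = (2 - 5)*0 = -3*0 = 0)
x = -3
Q(Y, B) = -3
1/g(Q(3, -2), O(4, -10)) = 1/(-3) = -1/3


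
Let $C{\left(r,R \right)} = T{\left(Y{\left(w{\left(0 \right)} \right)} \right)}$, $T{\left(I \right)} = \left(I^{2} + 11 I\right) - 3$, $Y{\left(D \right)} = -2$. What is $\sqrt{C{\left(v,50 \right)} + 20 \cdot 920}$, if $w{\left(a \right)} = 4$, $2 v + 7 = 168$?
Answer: $\sqrt{18379} \approx 135.57$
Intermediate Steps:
$v = \frac{161}{2}$ ($v = - \frac{7}{2} + \frac{1}{2} \cdot 168 = - \frac{7}{2} + 84 = \frac{161}{2} \approx 80.5$)
$T{\left(I \right)} = -3 + I^{2} + 11 I$
$C{\left(r,R \right)} = -21$ ($C{\left(r,R \right)} = -3 + \left(-2\right)^{2} + 11 \left(-2\right) = -3 + 4 - 22 = -21$)
$\sqrt{C{\left(v,50 \right)} + 20 \cdot 920} = \sqrt{-21 + 20 \cdot 920} = \sqrt{-21 + 18400} = \sqrt{18379}$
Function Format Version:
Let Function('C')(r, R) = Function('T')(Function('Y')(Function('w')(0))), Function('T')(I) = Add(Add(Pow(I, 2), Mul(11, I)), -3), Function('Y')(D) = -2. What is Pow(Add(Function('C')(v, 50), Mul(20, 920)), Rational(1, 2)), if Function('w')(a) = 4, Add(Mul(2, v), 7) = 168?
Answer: Pow(18379, Rational(1, 2)) ≈ 135.57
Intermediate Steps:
v = Rational(161, 2) (v = Add(Rational(-7, 2), Mul(Rational(1, 2), 168)) = Add(Rational(-7, 2), 84) = Rational(161, 2) ≈ 80.500)
Function('T')(I) = Add(-3, Pow(I, 2), Mul(11, I))
Function('C')(r, R) = -21 (Function('C')(r, R) = Add(-3, Pow(-2, 2), Mul(11, -2)) = Add(-3, 4, -22) = -21)
Pow(Add(Function('C')(v, 50), Mul(20, 920)), Rational(1, 2)) = Pow(Add(-21, Mul(20, 920)), Rational(1, 2)) = Pow(Add(-21, 18400), Rational(1, 2)) = Pow(18379, Rational(1, 2))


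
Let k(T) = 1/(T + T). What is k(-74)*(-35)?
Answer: 35/148 ≈ 0.23649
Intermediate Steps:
k(T) = 1/(2*T)
k(-74)*(-35) = ((1/2)/(-74))*(-35) = ((1/2)*(-1/74))*(-35) = -1/148*(-35) = 35/148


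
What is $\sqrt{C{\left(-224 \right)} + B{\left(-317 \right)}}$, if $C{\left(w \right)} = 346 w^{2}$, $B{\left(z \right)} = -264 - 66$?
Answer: $\sqrt{17360566} \approx 4166.6$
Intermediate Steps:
$B{\left(z \right)} = -330$ ($B{\left(z \right)} = -264 - 66 = -330$)
$\sqrt{C{\left(-224 \right)} + B{\left(-317 \right)}} = \sqrt{346 \left(-224\right)^{2} - 330} = \sqrt{346 \cdot 50176 - 330} = \sqrt{17360896 - 330} = \sqrt{17360566}$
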